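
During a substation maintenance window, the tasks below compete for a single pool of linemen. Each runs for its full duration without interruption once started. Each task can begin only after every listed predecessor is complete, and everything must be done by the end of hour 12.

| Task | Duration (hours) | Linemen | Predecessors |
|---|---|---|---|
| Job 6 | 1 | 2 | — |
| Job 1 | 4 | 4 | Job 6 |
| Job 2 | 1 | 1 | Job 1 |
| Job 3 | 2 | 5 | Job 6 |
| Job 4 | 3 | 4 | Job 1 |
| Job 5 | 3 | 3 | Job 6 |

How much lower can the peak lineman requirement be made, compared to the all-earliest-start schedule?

5

Early-start peak: h1:2  h2:12  h3:12  h4:7  h5:4  h6:5  h7:4  h8:4  h9:0  h10:0  h11:0  h12:0 ⇒ 12.
Leveled (Job 6@1, Job 1@2, Job 2@6, Job 3@6, Job 4@8, Job 5@2): h1:2  h2:7  h3:7  h4:7  h5:4  h6:6  h7:5  h8:4  h9:4  h10:4  h11:0  h12:0 ⇒ 7.
Reduction 12 − 7 = 5.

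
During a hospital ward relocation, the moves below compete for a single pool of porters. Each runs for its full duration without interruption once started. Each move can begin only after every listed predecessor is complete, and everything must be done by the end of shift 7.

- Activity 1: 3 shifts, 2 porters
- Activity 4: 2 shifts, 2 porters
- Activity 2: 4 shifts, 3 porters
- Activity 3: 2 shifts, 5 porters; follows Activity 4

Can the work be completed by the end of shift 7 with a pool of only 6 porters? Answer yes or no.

Schedule Activity 1@1, Activity 4@4, Activity 2@1, Activity 3@6: s1:5  s2:5  s3:5  s4:5  s5:2  s6:5  s7:5 — peak 5 ≤ 6.

yes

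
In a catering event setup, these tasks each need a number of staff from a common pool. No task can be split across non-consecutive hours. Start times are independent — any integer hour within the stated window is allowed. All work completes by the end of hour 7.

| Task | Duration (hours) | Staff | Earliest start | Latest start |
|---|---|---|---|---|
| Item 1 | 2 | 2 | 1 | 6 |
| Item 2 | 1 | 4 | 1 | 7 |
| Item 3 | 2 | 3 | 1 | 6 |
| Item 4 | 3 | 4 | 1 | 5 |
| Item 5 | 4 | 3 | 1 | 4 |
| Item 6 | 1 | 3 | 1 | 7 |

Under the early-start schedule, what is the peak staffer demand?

Early-start schedule: Item 1@1, Item 2@1, Item 3@1, Item 4@1, Item 5@1, Item 6@1.
Load per hour: hour 1: 19, hour 2: 12, hour 3: 7, hour 4: 3, hour 5: 0, hour 6: 0, hour 7: 0.
Peak is 19.

19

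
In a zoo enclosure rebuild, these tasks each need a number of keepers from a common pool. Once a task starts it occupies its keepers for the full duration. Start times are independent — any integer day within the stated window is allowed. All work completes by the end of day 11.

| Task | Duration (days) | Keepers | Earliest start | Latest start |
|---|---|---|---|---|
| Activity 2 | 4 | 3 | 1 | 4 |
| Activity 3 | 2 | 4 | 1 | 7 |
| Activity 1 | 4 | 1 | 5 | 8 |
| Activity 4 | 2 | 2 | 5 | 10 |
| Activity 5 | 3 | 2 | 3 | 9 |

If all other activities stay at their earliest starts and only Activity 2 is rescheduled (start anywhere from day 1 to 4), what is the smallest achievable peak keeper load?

Activity 2@1: d1:7  d2:7  d3:5  d4:5  d5:5  d6:3  d7:1  d8:1  d9:0  d10:0  d11:0 → peak 7
Activity 2@2: d1:4  d2:7  d3:5  d4:5  d5:8  d6:3  d7:1  d8:1  d9:0  d10:0  d11:0 → peak 8
Activity 2@3: d1:4  d2:4  d3:5  d4:5  d5:8  d6:6  d7:1  d8:1  d9:0  d10:0  d11:0 → peak 8
Activity 2@4: d1:4  d2:4  d3:2  d4:5  d5:8  d6:6  d7:4  d8:1  d9:0  d10:0  d11:0 → peak 8
Best is Activity 2@1, peak 7.

7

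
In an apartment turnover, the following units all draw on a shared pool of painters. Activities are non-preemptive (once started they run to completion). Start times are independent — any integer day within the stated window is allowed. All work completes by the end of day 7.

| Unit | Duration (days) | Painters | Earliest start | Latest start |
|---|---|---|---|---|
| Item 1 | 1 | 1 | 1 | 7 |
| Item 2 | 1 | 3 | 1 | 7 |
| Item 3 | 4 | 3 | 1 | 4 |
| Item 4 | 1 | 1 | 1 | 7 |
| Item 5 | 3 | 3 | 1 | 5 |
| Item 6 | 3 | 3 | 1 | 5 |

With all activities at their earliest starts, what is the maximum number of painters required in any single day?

Early-start schedule: Item 1@1, Item 2@1, Item 3@1, Item 4@1, Item 5@1, Item 6@1.
Load per day: day 1: 14, day 2: 9, day 3: 9, day 4: 3, day 5: 0, day 6: 0, day 7: 0.
Peak is 14.

14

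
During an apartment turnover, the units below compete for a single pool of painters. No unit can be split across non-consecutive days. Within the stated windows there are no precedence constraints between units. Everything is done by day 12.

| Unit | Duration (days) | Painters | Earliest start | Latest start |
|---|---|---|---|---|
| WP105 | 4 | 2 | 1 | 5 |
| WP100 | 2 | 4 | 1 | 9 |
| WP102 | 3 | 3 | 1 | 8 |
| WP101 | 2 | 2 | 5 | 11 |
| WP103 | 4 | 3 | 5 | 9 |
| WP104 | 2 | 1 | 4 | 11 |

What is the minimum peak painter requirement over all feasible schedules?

5

Early-start (WP105@1, WP100@1, WP102@1, WP101@5, WP103@5, WP104@4) gives peak 9: d1:9  d2:9  d3:5  d4:3  d5:6  d6:5  d7:3  d8:3  d9:0  d10:0  d11:0  d12:0.
Shift WP100→5, WP101→7, WP103→7.
Schedule WP105@1, WP100@5, WP102@1, WP101@7, WP103@7, WP104@4: d1:5  d2:5  d3:5  d4:3  d5:5  d6:4  d7:5  d8:5  d9:3  d10:3  d11:0  d12:0 — peak 5.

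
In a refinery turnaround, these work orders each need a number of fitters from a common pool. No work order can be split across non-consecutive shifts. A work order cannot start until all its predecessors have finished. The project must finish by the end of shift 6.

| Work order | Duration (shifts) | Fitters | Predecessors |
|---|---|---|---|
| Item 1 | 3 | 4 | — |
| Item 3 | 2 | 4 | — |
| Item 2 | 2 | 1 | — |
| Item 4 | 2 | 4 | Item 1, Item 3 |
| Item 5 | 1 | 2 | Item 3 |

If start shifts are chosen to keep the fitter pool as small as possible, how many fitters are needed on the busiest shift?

8

Early-start (Item 1@1, Item 3@1, Item 2@1, Item 4@4, Item 5@3) gives peak 9: s1:9  s2:9  s3:6  s4:4  s5:4  s6:0.
Shift Item 2→3.
Schedule Item 1@1, Item 3@1, Item 2@3, Item 4@4, Item 5@3: s1:8  s2:8  s3:7  s4:5  s5:4  s6:0 — peak 8.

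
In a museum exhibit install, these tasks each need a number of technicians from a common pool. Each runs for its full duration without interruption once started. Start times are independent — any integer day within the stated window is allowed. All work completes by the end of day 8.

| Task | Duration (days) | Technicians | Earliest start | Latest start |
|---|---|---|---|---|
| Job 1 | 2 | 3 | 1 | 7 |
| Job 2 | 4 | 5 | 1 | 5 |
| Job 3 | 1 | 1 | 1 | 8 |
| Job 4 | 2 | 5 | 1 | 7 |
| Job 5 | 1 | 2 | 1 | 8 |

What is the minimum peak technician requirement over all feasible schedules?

5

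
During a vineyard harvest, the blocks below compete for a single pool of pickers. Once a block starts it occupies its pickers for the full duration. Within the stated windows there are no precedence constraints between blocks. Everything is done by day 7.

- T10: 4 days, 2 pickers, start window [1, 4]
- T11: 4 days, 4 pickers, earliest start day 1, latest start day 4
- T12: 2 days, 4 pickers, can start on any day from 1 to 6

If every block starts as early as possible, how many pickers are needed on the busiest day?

10

Early-start schedule: T10@1, T11@1, T12@1.
Load per day: day 1: 10, day 2: 10, day 3: 6, day 4: 6, day 5: 0, day 6: 0, day 7: 0.
Peak is 10.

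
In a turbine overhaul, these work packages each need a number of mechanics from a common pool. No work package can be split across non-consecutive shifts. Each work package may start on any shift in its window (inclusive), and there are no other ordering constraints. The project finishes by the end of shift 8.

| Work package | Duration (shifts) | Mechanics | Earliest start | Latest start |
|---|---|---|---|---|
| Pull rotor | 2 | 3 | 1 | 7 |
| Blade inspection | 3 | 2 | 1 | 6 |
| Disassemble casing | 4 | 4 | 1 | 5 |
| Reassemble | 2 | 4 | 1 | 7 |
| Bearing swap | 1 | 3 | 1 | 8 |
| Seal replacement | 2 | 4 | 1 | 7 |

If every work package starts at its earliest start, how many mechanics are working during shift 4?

At early start, shift 4 has: Disassemble casing.
Demand: 4 = 4.

4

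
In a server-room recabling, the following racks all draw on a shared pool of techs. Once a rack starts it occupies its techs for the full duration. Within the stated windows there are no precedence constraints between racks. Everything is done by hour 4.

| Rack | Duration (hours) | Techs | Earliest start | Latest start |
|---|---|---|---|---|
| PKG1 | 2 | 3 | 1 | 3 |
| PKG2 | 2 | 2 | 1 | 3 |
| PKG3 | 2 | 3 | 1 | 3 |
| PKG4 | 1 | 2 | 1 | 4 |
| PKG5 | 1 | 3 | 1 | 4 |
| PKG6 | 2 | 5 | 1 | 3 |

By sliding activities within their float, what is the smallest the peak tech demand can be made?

Early-start (PKG1@1, PKG2@1, PKG3@1, PKG4@1, PKG5@1, PKG6@1) gives peak 18: h1:18  h2:13  h3:0  h4:0.
Shift PKG4→3, PKG5→4, PKG6→3.
Schedule PKG1@1, PKG2@1, PKG3@1, PKG4@3, PKG5@4, PKG6@3: h1:8  h2:8  h3:7  h4:8 — peak 8.
Total tech-hours = 31 over 4 hours ⇒ peak ≥ ⌈31/4⌉ = 8, so 8 is optimal.

8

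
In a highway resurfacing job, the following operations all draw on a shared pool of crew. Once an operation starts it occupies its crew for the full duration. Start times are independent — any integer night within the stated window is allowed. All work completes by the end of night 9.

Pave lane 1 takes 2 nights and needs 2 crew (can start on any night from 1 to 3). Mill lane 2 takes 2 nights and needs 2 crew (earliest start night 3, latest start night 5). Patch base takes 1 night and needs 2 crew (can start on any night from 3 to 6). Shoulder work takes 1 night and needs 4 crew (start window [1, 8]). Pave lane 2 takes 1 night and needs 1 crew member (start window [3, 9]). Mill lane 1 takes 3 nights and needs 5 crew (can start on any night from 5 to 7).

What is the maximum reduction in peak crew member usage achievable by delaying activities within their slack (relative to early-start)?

1

Early-start peak: n1:6  n2:2  n3:5  n4:2  n5:5  n6:5  n7:5  n8:0  n9:0 ⇒ 6.
Leveled (Pave lane 1@1, Mill lane 2@3, Patch base@3, Shoulder work@5, Pave lane 2@3, Mill lane 1@6): n1:2  n2:2  n3:5  n4:2  n5:4  n6:5  n7:5  n8:5  n9:0 ⇒ 5.
Reduction 6 − 5 = 1.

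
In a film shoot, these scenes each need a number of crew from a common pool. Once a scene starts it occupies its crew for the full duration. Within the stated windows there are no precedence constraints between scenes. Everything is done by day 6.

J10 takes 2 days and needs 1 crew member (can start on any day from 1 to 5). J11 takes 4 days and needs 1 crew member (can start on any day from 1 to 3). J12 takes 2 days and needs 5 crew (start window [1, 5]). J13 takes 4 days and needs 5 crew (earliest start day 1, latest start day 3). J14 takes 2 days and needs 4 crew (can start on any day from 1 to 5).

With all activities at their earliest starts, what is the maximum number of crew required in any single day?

Early-start schedule: J10@1, J11@1, J12@1, J13@1, J14@1.
Load per day: day 1: 16, day 2: 16, day 3: 6, day 4: 6, day 5: 0, day 6: 0.
Peak is 16.

16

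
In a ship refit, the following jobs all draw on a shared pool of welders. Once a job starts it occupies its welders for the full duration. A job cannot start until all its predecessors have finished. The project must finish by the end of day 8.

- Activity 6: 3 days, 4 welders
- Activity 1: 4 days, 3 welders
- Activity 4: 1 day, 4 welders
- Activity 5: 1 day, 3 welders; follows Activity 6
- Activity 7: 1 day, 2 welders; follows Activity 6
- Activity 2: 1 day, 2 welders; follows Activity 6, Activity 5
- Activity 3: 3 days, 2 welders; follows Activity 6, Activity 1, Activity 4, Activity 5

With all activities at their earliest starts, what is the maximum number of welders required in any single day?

11

Early-start schedule: Activity 6@1, Activity 1@1, Activity 4@1, Activity 5@4, Activity 7@4, Activity 2@5, Activity 3@5.
Load per day: day 1: 11, day 2: 7, day 3: 7, day 4: 8, day 5: 4, day 6: 2, day 7: 2, day 8: 0.
Peak is 11.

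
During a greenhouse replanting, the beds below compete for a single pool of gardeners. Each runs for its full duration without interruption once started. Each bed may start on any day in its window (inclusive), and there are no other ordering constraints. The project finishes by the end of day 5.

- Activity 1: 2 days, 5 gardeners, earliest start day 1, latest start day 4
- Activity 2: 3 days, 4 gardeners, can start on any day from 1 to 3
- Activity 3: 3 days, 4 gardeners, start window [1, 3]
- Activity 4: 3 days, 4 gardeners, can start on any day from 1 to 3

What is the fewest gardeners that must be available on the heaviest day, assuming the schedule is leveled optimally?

Early-start (Activity 1@1, Activity 2@1, Activity 3@1, Activity 4@1) gives peak 17: d1:17  d2:17  d3:12  d4:0  d5:0.
Shift Activity 3→3, Activity 4→3.
Schedule Activity 1@1, Activity 2@1, Activity 3@3, Activity 4@3: d1:9  d2:9  d3:12  d4:8  d5:8 — peak 12.

12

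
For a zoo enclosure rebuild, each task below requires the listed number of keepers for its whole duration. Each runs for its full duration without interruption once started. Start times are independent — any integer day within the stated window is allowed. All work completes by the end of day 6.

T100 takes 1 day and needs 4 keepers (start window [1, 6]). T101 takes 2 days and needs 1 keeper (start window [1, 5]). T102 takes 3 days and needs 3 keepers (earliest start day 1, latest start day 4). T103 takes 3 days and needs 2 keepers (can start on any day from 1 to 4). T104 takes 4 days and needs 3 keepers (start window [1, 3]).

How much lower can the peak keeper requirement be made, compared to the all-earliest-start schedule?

7

Early-start peak: d1:13  d2:9  d3:8  d4:3  d5:0  d6:0 ⇒ 13.
Leveled (T100@1, T101@2, T102@4, T103@1, T104@2): d1:6  d2:6  d3:6  d4:6  d5:6  d6:3 ⇒ 6.
Reduction 13 − 6 = 7.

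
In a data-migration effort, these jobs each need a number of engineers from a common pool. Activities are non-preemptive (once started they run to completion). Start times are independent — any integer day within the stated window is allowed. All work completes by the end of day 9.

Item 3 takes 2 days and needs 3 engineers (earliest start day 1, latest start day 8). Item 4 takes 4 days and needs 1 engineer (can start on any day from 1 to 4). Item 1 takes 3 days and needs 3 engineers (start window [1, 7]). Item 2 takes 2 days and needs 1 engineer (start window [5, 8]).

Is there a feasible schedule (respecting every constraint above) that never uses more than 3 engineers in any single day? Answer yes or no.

Schedule Item 3@1, Item 4@3, Item 1@7, Item 2@5: d1:3  d2:3  d3:1  d4:1  d5:2  d6:2  d7:3  d8:3  d9:3 — peak 3 ≤ 3.

yes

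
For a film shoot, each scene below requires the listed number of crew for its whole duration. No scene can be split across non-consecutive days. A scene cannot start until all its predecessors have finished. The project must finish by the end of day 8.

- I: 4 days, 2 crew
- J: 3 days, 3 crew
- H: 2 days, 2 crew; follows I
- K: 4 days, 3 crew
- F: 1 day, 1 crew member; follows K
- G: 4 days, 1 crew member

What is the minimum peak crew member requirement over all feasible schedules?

Early-start (I@1, J@1, H@5, K@1, F@5, G@1) gives peak 9: d1:9  d2:9  d3:9  d4:6  d5:3  d6:2  d7:0  d8:0.
Shift K→4, F→8.
Schedule I@1, J@1, H@5, K@4, F@8, G@1: d1:6  d2:6  d3:6  d4:6  d5:5  d6:5  d7:3  d8:1 — peak 6.

6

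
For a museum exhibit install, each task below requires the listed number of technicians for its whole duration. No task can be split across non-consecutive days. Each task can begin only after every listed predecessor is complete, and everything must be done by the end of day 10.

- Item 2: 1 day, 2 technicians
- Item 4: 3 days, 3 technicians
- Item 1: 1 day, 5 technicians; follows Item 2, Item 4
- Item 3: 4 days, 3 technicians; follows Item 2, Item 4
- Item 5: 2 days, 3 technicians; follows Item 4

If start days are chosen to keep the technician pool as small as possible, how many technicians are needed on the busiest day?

5

Early-start (Item 2@1, Item 4@1, Item 1@4, Item 3@4, Item 5@4) gives peak 11: d1:5  d2:3  d3:3  d4:11  d5:6  d6:3  d7:3  d8:0  d9:0  d10:0.
Shift Item 3→5, Item 5→9.
Schedule Item 2@1, Item 4@1, Item 1@4, Item 3@5, Item 5@9: d1:5  d2:3  d3:3  d4:5  d5:3  d6:3  d7:3  d8:3  d9:3  d10:3 — peak 5.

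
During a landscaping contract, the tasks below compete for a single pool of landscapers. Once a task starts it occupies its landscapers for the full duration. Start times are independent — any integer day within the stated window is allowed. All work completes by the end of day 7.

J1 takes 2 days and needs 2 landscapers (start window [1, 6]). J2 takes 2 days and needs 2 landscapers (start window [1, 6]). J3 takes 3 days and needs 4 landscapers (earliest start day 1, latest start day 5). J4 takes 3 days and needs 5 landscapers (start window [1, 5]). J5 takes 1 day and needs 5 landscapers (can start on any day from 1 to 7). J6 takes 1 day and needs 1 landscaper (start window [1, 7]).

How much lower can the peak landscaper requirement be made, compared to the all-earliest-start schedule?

12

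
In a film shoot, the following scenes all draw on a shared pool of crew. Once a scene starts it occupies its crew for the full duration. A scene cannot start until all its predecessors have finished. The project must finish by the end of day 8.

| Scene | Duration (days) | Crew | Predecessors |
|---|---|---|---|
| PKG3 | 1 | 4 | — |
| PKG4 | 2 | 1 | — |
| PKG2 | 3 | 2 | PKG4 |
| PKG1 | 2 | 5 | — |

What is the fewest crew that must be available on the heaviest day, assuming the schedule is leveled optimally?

5

Early-start (PKG3@1, PKG4@1, PKG2@3, PKG1@1) gives peak 10: d1:10  d2:6  d3:2  d4:2  d5:2  d6:0  d7:0  d8:0.
Shift PKG1→6.
Schedule PKG3@1, PKG4@1, PKG2@3, PKG1@6: d1:5  d2:1  d3:2  d4:2  d5:2  d6:5  d7:5  d8:0 — peak 5.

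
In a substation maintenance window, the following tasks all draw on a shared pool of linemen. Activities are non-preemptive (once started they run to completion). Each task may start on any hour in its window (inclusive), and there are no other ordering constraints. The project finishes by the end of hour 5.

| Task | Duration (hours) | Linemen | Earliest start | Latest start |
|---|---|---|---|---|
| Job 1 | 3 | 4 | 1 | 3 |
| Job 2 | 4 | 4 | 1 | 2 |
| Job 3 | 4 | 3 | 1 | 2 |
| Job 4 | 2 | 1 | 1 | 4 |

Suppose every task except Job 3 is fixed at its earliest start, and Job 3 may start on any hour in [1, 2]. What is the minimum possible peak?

12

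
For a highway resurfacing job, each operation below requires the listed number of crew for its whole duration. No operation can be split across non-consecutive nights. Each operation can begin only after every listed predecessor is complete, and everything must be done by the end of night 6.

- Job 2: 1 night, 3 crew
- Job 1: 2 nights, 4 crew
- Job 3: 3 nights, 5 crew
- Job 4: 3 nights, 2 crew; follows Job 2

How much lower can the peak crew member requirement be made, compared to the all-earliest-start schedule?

Early-start peak: n1:12  n2:11  n3:7  n4:2  n5:0  n6:0 ⇒ 12.
Leveled (Job 2@1, Job 1@1, Job 3@3, Job 4@2): n1:7  n2:6  n3:7  n4:7  n5:5  n6:0 ⇒ 7.
Reduction 12 − 7 = 5.

5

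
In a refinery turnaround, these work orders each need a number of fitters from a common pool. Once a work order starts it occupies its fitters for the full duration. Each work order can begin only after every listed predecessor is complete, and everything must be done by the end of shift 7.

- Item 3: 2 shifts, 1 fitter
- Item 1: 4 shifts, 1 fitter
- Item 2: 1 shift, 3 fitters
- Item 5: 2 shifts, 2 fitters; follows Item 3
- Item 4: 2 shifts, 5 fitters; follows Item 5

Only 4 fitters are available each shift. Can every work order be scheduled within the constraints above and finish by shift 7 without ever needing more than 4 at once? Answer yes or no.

no

The minimum achievable peak is 5; 4 < 5, so no feasible schedule stays within the cap.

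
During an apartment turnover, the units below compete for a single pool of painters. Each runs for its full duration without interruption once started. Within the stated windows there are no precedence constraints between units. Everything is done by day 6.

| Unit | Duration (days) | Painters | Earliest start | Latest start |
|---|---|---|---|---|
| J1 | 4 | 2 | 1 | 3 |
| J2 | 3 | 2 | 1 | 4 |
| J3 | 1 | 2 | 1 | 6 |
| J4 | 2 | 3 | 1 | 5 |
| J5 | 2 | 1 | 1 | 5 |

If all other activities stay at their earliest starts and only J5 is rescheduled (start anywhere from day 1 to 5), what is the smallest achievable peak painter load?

9

J5@1: d1:10  d2:8  d3:4  d4:2  d5:0  d6:0 → peak 10
J5@2: d1:9  d2:8  d3:5  d4:2  d5:0  d6:0 → peak 9
J5@3: d1:9  d2:7  d3:5  d4:3  d5:0  d6:0 → peak 9
J5@4: d1:9  d2:7  d3:4  d4:3  d5:1  d6:0 → peak 9
J5@5: d1:9  d2:7  d3:4  d4:2  d5:1  d6:1 → peak 9
Best is J5@2, peak 9.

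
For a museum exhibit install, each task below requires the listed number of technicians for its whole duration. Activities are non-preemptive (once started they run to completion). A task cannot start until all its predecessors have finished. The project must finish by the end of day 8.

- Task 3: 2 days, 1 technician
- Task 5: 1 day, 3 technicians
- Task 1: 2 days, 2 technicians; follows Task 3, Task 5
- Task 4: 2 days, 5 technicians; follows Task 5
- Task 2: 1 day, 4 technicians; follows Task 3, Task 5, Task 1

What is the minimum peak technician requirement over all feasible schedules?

Early-start (Task 3@1, Task 5@1, Task 1@3, Task 4@2, Task 2@5) gives peak 7: d1:4  d2:6  d3:7  d4:2  d5:4  d6:0  d7:0  d8:0.
Shift Task 4→5, Task 2→7.
Schedule Task 3@1, Task 5@1, Task 1@3, Task 4@5, Task 2@7: d1:4  d2:1  d3:2  d4:2  d5:5  d6:5  d7:4  d8:0 — peak 5.

5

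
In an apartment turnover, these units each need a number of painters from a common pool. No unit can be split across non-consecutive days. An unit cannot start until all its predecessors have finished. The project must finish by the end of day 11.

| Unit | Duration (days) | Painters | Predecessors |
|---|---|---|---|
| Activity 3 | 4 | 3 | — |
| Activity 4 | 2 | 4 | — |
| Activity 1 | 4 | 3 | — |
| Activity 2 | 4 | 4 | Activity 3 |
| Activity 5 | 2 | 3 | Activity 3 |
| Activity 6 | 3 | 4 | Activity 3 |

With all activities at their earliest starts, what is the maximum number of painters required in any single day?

11

Early-start schedule: Activity 3@1, Activity 4@1, Activity 1@1, Activity 2@5, Activity 5@5, Activity 6@5.
Load per day: day 1: 10, day 2: 10, day 3: 6, day 4: 6, day 5: 11, day 6: 11, day 7: 8, day 8: 4, day 9: 0, day 10: 0, day 11: 0.
Peak is 11.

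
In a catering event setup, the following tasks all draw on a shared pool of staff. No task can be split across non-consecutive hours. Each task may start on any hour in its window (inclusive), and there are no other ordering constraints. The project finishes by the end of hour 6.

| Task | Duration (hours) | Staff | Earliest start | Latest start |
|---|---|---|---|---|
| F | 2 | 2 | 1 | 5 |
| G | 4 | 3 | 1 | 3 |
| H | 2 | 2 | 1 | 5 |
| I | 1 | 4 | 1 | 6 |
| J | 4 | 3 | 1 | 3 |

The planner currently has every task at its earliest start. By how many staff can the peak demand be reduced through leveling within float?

Early-start peak: h1:14  h2:10  h3:6  h4:6  h5:0  h6:0 ⇒ 14.
Leveled (F@1, G@1, H@1, I@5, J@3): h1:7  h2:7  h3:6  h4:6  h5:7  h6:3 ⇒ 7.
Reduction 14 − 7 = 7.

7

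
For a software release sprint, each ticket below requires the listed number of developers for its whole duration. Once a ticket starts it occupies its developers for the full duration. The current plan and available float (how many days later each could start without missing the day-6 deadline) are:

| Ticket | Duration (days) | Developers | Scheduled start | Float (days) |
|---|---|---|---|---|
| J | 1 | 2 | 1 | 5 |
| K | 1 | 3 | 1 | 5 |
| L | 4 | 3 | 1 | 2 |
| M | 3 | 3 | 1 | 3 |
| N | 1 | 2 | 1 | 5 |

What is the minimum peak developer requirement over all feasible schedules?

Early-start (J@1, K@1, L@1, M@1, N@1) gives peak 13: d1:13  d2:6  d3:6  d4:3  d5:0  d6:0.
Shift L→2, M→2, N→5.
Schedule J@1, K@1, L@2, M@2, N@5: d1:5  d2:6  d3:6  d4:6  d5:5  d6:0 — peak 6.

6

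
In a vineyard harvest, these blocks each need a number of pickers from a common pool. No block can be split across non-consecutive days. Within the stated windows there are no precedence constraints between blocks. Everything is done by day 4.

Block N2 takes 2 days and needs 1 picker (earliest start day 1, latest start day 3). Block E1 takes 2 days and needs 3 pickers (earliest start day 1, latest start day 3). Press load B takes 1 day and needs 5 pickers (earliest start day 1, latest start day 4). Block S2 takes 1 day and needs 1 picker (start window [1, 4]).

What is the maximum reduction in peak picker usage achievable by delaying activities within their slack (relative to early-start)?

5

Early-start peak: d1:10  d2:4  d3:0  d4:0 ⇒ 10.
Leveled (Block N2@1, Block E1@1, Press load B@3, Block S2@1): d1:5  d2:4  d3:5  d4:0 ⇒ 5.
Reduction 10 − 5 = 5.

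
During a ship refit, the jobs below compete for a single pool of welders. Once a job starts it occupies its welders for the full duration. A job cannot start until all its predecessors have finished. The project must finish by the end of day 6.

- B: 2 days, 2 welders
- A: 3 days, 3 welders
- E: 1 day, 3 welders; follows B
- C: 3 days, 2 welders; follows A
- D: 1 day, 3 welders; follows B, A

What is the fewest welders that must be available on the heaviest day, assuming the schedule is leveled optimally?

5

Early-start (B@1, A@1, E@3, C@4, D@4) gives peak 6: d1:5  d2:5  d3:6  d4:5  d5:2  d6:2.
Shift E→4, D→5.
Schedule B@1, A@1, E@4, C@4, D@5: d1:5  d2:5  d3:3  d4:5  d5:5  d6:2 — peak 5.
Total welder-days = 25 over 6 days ⇒ peak ≥ ⌈25/6⌉ = 5, so 5 is optimal.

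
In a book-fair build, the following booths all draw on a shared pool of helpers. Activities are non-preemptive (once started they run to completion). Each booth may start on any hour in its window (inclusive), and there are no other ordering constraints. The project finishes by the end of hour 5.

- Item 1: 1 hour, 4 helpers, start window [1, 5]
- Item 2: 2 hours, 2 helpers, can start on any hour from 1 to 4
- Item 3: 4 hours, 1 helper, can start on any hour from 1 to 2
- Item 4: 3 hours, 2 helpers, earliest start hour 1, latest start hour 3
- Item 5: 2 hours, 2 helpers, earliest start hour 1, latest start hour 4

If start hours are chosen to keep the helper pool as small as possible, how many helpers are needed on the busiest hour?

5

Early-start (Item 1@1, Item 2@1, Item 3@1, Item 4@1, Item 5@1) gives peak 11: h1:11  h2:7  h3:3  h4:1  h5:0.
Shift Item 2→2, Item 4→2, Item 5→4.
Schedule Item 1@1, Item 2@2, Item 3@1, Item 4@2, Item 5@4: h1:5  h2:5  h3:5  h4:5  h5:2 — peak 5.
Total helper-hours = 22 over 5 hours ⇒ peak ≥ ⌈22/5⌉ = 5, so 5 is optimal.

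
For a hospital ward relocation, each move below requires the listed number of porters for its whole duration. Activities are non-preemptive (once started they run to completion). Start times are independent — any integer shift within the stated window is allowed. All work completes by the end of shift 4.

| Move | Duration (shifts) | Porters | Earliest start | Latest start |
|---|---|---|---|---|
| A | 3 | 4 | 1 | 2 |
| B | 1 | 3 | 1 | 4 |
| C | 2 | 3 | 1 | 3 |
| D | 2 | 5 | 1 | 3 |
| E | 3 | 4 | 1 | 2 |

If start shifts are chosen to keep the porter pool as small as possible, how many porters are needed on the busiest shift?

13

Early-start (A@1, B@1, C@1, D@1, E@1) gives peak 19: s1:19  s2:16  s3:8  s4:0.
Shift D→3, E→2.
Schedule A@1, B@1, C@1, D@3, E@2: s1:10  s2:11  s3:13  s4:9 — peak 13.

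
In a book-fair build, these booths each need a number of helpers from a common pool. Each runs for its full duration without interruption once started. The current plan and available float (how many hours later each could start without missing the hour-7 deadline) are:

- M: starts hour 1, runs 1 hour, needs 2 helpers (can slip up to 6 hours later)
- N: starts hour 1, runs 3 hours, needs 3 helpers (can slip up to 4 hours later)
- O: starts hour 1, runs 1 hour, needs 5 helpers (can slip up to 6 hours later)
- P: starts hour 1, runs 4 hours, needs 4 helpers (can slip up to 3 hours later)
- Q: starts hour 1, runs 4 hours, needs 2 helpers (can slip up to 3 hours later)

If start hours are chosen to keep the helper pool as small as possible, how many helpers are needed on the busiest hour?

Early-start (M@1, N@1, O@1, P@1, Q@1) gives peak 16: h1:16  h2:9  h3:9  h4:6  h5:0  h6:0  h7:0.
Shift O→6, P→2, Q→4.
Schedule M@1, N@1, O@6, P@2, Q@4: h1:5  h2:7  h3:7  h4:6  h5:6  h6:7  h7:2 — peak 7.

7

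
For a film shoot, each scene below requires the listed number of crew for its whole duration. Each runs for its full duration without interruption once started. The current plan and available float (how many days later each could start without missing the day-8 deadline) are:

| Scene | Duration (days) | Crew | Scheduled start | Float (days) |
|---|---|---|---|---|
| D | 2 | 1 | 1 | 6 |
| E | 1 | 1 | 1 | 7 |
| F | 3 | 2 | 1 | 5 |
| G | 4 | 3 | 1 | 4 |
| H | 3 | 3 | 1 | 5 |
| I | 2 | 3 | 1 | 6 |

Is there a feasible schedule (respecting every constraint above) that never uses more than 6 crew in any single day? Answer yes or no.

yes

Schedule D@1, E@1, F@1, G@2, H@4, I@6: d1:4  d2:6  d3:5  d4:6  d5:6  d6:6  d7:3  d8:0 — peak 6 ≤ 6.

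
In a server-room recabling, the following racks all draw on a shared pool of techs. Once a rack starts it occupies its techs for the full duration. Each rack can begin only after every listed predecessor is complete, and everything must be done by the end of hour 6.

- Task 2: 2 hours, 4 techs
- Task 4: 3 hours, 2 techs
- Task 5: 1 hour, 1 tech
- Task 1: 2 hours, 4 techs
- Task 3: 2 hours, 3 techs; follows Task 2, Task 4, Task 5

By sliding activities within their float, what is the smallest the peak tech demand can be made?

6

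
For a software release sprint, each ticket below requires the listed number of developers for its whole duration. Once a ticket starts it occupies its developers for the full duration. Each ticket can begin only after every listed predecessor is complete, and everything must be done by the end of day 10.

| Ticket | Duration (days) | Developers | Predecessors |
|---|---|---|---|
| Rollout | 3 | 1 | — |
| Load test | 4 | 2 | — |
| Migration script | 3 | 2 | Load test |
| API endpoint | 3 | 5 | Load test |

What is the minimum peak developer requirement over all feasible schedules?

5

Early-start (Rollout@1, Load test@1, Migration script@5, API endpoint@5) gives peak 7: d1:3  d2:3  d3:3  d4:2  d5:7  d6:7  d7:7  d8:0  d9:0  d10:0.
Shift API endpoint→8.
Schedule Rollout@1, Load test@1, Migration script@5, API endpoint@8: d1:3  d2:3  d3:3  d4:2  d5:2  d6:2  d7:2  d8:5  d9:5  d10:5 — peak 5.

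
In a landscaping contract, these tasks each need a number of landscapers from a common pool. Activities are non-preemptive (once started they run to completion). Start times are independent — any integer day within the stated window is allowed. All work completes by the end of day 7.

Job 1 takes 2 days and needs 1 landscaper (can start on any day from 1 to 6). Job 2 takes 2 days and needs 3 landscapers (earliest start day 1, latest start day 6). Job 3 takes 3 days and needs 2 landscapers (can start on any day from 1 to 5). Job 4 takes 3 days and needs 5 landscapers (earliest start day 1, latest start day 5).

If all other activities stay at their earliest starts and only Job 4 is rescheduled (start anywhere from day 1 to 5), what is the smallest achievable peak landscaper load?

6

Job 4@1: d1:11  d2:11  d3:7  d4:0  d5:0  d6:0  d7:0 → peak 11
Job 4@2: d1:6  d2:11  d3:7  d4:5  d5:0  d6:0  d7:0 → peak 11
Job 4@3: d1:6  d2:6  d3:7  d4:5  d5:5  d6:0  d7:0 → peak 7
Job 4@4: d1:6  d2:6  d3:2  d4:5  d5:5  d6:5  d7:0 → peak 6
Job 4@5: d1:6  d2:6  d3:2  d4:0  d5:5  d6:5  d7:5 → peak 6
Best is Job 4@4, peak 6.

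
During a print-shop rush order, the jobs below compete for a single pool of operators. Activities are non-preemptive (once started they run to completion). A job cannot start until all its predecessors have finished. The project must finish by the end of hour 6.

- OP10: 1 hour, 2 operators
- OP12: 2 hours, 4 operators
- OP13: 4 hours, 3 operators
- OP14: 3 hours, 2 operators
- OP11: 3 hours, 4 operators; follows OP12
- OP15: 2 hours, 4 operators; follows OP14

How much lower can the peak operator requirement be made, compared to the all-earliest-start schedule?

Early-start peak: h1:11  h2:9  h3:9  h4:11  h5:8  h6:0 ⇒ 11.
Leveled (OP10@1, OP12@1, OP13@1, OP14@2, OP11@3, OP15@5): h1:9  h2:9  h3:9  h4:9  h5:8  h6:4 ⇒ 9.
Reduction 11 − 9 = 2.

2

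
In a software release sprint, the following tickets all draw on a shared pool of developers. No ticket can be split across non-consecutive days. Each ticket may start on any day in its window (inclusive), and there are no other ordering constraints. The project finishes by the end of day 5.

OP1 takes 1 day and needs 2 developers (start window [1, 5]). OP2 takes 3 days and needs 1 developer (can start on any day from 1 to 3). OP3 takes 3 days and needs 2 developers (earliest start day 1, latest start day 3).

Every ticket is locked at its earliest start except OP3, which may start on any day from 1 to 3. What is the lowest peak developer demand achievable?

3

OP3@1: d1:5  d2:3  d3:3  d4:0  d5:0 → peak 5
OP3@2: d1:3  d2:3  d3:3  d4:2  d5:0 → peak 3
OP3@3: d1:3  d2:1  d3:3  d4:2  d5:2 → peak 3
Best is OP3@2, peak 3.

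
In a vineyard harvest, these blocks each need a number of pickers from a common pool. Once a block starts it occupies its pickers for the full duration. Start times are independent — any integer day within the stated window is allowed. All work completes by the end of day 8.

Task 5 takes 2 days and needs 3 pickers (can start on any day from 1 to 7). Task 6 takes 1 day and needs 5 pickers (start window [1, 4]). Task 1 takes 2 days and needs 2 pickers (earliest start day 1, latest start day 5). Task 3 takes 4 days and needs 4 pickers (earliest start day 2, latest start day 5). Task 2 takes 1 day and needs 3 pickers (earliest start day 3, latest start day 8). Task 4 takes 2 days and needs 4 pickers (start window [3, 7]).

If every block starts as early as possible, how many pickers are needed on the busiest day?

11

Early-start schedule: Task 5@1, Task 6@1, Task 1@1, Task 3@2, Task 2@3, Task 4@3.
Load per day: day 1: 10, day 2: 9, day 3: 11, day 4: 8, day 5: 4, day 6: 0, day 7: 0, day 8: 0.
Peak is 11.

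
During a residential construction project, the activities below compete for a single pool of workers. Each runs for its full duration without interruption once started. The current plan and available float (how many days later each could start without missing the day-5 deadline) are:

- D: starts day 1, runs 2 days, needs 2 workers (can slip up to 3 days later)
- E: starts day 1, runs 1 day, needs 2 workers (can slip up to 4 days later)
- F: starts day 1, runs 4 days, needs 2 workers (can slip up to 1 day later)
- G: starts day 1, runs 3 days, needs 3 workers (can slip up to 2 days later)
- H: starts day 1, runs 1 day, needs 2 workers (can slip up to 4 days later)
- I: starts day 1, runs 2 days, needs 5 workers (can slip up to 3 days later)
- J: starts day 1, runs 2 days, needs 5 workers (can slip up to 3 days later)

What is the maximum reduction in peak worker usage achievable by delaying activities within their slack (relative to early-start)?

Early-start peak: d1:21  d2:17  d3:5  d4:2  d5:0 ⇒ 21.
Leveled (D@1, E@1, F@1, G@3, H@1, I@2, J@4): d1:8  d2:9  d3:10  d4:10  d5:8 ⇒ 10.
Reduction 21 − 10 = 11.

11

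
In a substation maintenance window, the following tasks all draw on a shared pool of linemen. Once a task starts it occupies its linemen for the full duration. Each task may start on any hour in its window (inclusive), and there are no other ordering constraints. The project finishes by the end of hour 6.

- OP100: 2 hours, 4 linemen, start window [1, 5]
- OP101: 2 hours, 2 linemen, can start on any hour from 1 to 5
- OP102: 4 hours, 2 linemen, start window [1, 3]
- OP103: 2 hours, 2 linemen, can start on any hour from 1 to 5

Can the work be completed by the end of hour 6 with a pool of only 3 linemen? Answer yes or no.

Total lineman-hours = 24; over 6 hours the average is 24/6 > 3, so some hour must exceed 3.

no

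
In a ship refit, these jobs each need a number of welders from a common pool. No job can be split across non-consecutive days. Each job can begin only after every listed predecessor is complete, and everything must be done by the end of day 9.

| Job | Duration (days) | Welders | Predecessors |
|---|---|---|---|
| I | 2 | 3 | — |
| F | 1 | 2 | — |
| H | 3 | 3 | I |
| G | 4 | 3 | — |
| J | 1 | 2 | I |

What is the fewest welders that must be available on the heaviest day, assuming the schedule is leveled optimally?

5

Early-start (I@1, F@1, H@3, G@1, J@3) gives peak 8: d1:8  d2:6  d3:8  d4:6  d5:3  d6:0  d7:0  d8:0  d9:0.
Shift G→6.
Schedule I@1, F@1, H@3, G@6, J@3: d1:5  d2:3  d3:5  d4:3  d5:3  d6:3  d7:3  d8:3  d9:3 — peak 5.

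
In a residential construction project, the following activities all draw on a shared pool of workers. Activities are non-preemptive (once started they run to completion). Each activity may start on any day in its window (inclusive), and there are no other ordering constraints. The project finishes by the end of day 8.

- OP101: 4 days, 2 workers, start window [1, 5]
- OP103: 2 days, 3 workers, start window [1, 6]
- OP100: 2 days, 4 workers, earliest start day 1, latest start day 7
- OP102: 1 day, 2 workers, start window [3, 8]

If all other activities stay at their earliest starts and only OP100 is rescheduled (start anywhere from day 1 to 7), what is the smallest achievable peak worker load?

OP100@1: d1:9  d2:9  d3:4  d4:2  d5:0  d6:0  d7:0  d8:0 → peak 9
OP100@2: d1:5  d2:9  d3:8  d4:2  d5:0  d6:0  d7:0  d8:0 → peak 9
OP100@3: d1:5  d2:5  d3:8  d4:6  d5:0  d6:0  d7:0  d8:0 → peak 8
OP100@4: d1:5  d2:5  d3:4  d4:6  d5:4  d6:0  d7:0  d8:0 → peak 6
OP100@5: d1:5  d2:5  d3:4  d4:2  d5:4  d6:4  d7:0  d8:0 → peak 5
OP100@6: d1:5  d2:5  d3:4  d4:2  d5:0  d6:4  d7:4  d8:0 → peak 5
OP100@7: d1:5  d2:5  d3:4  d4:2  d5:0  d6:0  d7:4  d8:4 → peak 5
Best is OP100@5, peak 5.

5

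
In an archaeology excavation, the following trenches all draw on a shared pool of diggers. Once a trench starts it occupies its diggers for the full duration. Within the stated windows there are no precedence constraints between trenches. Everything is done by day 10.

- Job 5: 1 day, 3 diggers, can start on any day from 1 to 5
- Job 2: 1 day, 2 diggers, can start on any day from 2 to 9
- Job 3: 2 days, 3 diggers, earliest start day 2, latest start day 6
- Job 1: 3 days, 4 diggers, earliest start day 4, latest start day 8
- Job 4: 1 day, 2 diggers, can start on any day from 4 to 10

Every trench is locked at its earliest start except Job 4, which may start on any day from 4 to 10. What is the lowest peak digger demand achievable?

5

Job 4@4: d1:3  d2:5  d3:3  d4:6  d5:4  d6:4  d7:0  d8:0  d9:0  d10:0 → peak 6
Job 4@5: d1:3  d2:5  d3:3  d4:4  d5:6  d6:4  d7:0  d8:0  d9:0  d10:0 → peak 6
Job 4@6: d1:3  d2:5  d3:3  d4:4  d5:4  d6:6  d7:0  d8:0  d9:0  d10:0 → peak 6
Job 4@7: d1:3  d2:5  d3:3  d4:4  d5:4  d6:4  d7:2  d8:0  d9:0  d10:0 → peak 5
Job 4@8: d1:3  d2:5  d3:3  d4:4  d5:4  d6:4  d7:0  d8:2  d9:0  d10:0 → peak 5
Job 4@9: d1:3  d2:5  d3:3  d4:4  d5:4  d6:4  d7:0  d8:0  d9:2  d10:0 → peak 5
Job 4@10: d1:3  d2:5  d3:3  d4:4  d5:4  d6:4  d7:0  d8:0  d9:0  d10:2 → peak 5
Best is Job 4@7, peak 5.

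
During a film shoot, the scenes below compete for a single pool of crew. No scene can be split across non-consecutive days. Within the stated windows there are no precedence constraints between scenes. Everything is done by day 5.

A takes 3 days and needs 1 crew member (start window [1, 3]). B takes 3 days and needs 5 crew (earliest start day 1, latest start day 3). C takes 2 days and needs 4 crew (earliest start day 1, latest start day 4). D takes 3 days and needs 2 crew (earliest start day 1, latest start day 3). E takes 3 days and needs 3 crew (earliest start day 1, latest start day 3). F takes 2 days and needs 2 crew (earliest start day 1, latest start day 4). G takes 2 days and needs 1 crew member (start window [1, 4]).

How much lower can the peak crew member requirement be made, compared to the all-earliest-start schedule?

Early-start peak: d1:18  d2:18  d3:11  d4:0  d5:0 ⇒ 18.
Leveled (A@1, B@1, C@1, D@3, E@3, F@4, G@1): d1:11  d2:11  d3:11  d4:7  d5:7 ⇒ 11.
Reduction 18 − 11 = 7.

7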